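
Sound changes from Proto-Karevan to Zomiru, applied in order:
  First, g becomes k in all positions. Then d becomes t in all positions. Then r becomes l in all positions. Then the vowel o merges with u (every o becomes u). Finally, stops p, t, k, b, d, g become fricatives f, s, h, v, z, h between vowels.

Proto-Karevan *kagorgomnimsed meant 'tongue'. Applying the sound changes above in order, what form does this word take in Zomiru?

Zomiru: start from *kagorgomnimsed.
  rule 1 (unconditioned shift): kagorgomnimsed → kakorkomnimsed
  rule 2 (unconditioned shift): kakorkomnimsed → kakorkomnimset
  rule 3 (unconditioned shift): kakorkomnimset → kakolkomnimset
  rule 4 (vowel merger): kakolkomnimset → kakulkumnimset
  rule 5 (intervocalic lenition): kakulkumnimset → kahulkumnimset
  ⇒ Zomiru kahulkumnimset

kahulkumnimset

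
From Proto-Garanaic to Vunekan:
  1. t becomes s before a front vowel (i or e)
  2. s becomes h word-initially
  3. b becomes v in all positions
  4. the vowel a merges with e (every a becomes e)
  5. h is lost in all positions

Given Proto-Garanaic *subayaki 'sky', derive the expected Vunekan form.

uveyeki

Vunekan: *subayaki
  subayaki (rule 1 does not apply)
  subayaki → hubayaki   [debuccalisation]
  hubayaki → huvayaki   [unconditioned shift]
  huvayaki → huveyeki   [vowel merger]
  huveyeki → uveyeki   [h-loss]
  giving Vunekan uveyeki.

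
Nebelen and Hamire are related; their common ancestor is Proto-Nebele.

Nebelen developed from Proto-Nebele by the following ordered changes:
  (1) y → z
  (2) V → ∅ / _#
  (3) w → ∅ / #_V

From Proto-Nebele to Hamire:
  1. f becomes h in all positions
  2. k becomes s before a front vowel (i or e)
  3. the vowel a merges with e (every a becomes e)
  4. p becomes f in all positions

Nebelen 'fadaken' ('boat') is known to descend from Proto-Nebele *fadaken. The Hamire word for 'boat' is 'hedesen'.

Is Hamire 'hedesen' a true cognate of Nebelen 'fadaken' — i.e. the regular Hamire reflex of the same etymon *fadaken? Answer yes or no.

Derive the expected Hamire reflex of *fadaken:
Hamire: start from *fadaken.
  rule 1 (unconditioned shift): fadaken → hadaken
  rule 2 (palatalisation): hadaken → hadasen
  rule 3 (vowel merger): hadasen → hedesen
  rule 4: no change — hedesen
  ⇒ Hamire hedesen
Hamire 'hedesen' matches the regular reflex exactly, so the pair is cognate.

yes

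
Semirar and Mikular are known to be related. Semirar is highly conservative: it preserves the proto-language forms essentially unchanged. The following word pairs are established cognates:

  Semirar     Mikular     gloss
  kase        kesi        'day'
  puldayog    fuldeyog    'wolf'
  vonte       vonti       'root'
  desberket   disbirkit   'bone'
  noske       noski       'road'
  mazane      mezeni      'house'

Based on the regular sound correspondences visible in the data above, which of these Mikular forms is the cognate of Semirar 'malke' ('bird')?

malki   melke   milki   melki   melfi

kase ~ kesi, puldayog ~ fuldeyog — Semirar a corresponds to Mikular e after a consonant, before a consonant other than r, m, n, p, b, f, v.
kase ~ kesi, vonte ~ vonti — Semirar e corresponds to Mikular i word-finally.
Applying these to Semirar 'malke':
  malke → melke   (a→e after a consonant, before a consonant other than r, m, n, p, b, f, v)
  melke → melki   (e→i word-finally)
So the Mikular cognate is 'melki'.

melki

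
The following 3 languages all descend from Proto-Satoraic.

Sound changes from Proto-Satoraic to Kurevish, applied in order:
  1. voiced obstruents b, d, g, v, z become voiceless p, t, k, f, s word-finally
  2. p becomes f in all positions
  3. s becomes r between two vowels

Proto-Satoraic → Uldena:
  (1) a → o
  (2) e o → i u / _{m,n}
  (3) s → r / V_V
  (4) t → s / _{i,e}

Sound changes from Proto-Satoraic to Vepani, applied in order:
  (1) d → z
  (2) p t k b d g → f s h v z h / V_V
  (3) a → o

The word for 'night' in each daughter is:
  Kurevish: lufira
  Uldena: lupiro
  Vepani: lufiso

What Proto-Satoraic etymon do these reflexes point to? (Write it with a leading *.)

Position 5: Kurevish has r, Uldena has r, Vepani has s. Taking the neighbouring segments as reconstructed: Kurevish r could go back to *s or *r; Uldena r could go back to *s or *r; Vepani s could go back to *t or *s — the one source consistent with every daughter is *s.
Position 3: Kurevish has f, Uldena has p, Vepani has f. Uldena preserves p here (none of its changes turn any other segment into p), so the proto-segment is *p.
Position 6: Kurevish has a, Uldena has o, Vepani has o. Kurevish preserves a here (none of its changes turn any other segment into a), so the proto-segment is *a.
The remaining positions agree across the daughters. Check the candidate against every language:
Kurevish: *lupisa
  lupisa (rule 1 does not apply)
  lupisa → lufisa   [unconditioned shift]
  lufisa → lufira   [rhotacism]
  giving Kurevish lufira.
Uldena: start from *lupisa.
  rule 1 (vowel merger): lupisa → lupiso
  rule 2: no change — lupiso
  rule 3 (rhotacism): lupiso → lupiro
  rule 4: no change — lupiro
  ⇒ Uldena lupiro
Vepani: *lupisa > lufisa > lufiso  (by intervocalic lenition, vowel merger)
No other proto-form is consistent with every reflex, so the reconstruction is *lupisa.

*lupisa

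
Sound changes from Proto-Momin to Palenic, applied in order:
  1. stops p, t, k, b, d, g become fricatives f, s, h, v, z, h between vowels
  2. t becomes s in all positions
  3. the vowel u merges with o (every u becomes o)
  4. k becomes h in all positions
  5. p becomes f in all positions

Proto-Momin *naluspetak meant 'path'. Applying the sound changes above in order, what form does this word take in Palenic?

nalosfesah

Palenic: *naluspetak
  naluspetak → naluspesak   [intervocalic lenition]
  naluspesak (rule 2 does not apply)
  naluspesak → nalospesak   [vowel merger]
  nalospesak → nalospesah   [unconditioned shift]
  nalospesah → nalosfesah   [unconditioned shift]
  giving Palenic nalosfesah.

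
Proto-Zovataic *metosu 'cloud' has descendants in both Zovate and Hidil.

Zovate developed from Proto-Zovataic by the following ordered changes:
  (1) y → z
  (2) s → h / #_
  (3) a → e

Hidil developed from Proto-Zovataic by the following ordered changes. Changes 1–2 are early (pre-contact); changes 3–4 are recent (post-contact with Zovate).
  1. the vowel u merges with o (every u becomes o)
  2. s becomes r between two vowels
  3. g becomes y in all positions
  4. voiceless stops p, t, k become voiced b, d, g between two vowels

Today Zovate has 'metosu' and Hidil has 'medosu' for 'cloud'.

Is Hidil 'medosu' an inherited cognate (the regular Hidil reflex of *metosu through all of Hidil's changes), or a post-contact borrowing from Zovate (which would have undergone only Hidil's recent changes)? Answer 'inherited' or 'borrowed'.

borrowed

If inherited, *metosu would pass through all of Hidil's changes:
Hidil: start from *metosu.
  rule 1 (vowel merger): metosu → metoso
  rule 2 (rhotacism): metoso → metoro
  rule 3: no change — metoro
  rule 4 (intervocalic voicing): metoro → medoro
  ⇒ Hidil medoro
If borrowed from Zovate 'metosu' after the early changes, it would undergo only the recent ones:
  rule 3 (unconditioned shift): no change (metosu)
  rule 4 (intervocalic voicing): metosu → medosu
  ⇒ as a loan: medosu
Hidil 'medosu' matches the loan outcome 'medosu', not the inherited 'medoro' — it skipped the early Hidil changes, so it was borrowed from Zovate.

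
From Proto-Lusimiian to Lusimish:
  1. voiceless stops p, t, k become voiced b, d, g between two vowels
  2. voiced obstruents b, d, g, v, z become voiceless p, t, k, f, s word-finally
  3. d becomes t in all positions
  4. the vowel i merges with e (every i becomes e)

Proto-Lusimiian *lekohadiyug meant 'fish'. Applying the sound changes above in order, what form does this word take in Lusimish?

Lusimish: start from *lekohadiyug.
  rule 1 (intervocalic voicing): lekohadiyug → legohadiyug
  rule 2 (final devoicing): legohadiyug → legohadiyuk
  rule 3 (unconditioned shift): legohadiyuk → legohatiyuk
  rule 4 (vowel merger): legohatiyuk → legohateyuk
  ⇒ Lusimish legohateyuk

legohateyuk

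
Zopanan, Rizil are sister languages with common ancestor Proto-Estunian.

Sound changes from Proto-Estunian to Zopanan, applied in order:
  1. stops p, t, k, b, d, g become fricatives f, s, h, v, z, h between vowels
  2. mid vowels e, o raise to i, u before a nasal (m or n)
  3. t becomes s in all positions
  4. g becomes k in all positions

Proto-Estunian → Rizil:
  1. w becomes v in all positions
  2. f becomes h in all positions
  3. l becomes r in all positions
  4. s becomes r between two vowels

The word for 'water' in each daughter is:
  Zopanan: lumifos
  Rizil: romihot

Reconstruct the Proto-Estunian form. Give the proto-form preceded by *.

Position 5: Zopanan has f, Rizil has h. Taking the neighbouring segments as reconstructed: Zopanan f could go back to *p or *f; Rizil h could go back to *f or *h — the one source consistent with every daughter is *f.
Position 2: Zopanan has u, Rizil has o. Rizil preserves o here (none of its changes turn any other segment into o), so the proto-segment is *o.
Verify the candidate proto-form against each daughter:
Zopanan: *lomifot > lumifot > lumifos  (by pre-nasal raising, unconditioned shift)
Rizil: *lomifot
  lomifot (rule 1 does not apply)
  lomifot → lomihot   [unconditioned shift]
  lomihot → romihot   [unconditioned shift]
  romihot (rule 4 does not apply)
  giving Rizil romihot.
*lomifot is the unique common source.

*lomifot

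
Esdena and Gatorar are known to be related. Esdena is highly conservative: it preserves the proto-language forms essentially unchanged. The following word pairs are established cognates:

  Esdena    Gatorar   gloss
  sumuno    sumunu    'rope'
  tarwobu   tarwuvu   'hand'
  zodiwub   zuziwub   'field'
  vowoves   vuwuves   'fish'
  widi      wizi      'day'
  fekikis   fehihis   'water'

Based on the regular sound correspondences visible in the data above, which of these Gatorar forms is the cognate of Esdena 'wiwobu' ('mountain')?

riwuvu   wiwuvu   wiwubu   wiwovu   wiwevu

tarwobu ~ tarwuvu — Esdena o corresponds to Gatorar u after a consonant, before a labial obstruent.
tarwobu ~ tarwuvu — Esdena b corresponds to Gatorar v between vowels (before a back vowel).
Applying these to Esdena 'wiwobu':
  wiwobu → wiwubu   (o→u after a consonant, before a labial obstruent)
  wiwubu → wiwuvu   (b→v between vowels (before a back vowel))
So the Gatorar cognate is 'wiwuvu'.

wiwuvu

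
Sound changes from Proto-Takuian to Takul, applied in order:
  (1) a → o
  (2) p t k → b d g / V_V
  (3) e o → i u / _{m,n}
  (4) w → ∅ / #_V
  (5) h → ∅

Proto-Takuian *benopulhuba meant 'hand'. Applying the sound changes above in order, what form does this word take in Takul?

binobulubo

Takul: start from *benopulhuba.
  rule 1 (vowel merger): benopulhuba → benopulhubo
  rule 2 (intervocalic voicing): benopulhubo → benobulhubo
  rule 3 (pre-nasal raising): benobulhubo → binobulhubo
  rule 4: no change — binobulhubo
  rule 5 (h-loss): binobulhubo → binobulubo
  ⇒ Takul binobulubo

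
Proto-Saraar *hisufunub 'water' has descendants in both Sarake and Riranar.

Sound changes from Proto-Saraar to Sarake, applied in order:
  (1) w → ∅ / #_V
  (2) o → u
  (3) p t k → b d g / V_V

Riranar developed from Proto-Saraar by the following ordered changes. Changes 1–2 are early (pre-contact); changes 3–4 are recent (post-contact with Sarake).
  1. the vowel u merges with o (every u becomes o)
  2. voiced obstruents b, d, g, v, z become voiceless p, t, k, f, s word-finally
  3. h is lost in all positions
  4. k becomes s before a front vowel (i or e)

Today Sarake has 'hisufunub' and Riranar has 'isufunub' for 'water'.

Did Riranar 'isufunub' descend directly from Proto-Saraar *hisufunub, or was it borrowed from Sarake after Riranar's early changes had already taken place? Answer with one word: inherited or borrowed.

If inherited, *hisufunub would pass through all of Riranar's changes:
Riranar: *hisufunub > hisofonob > hisofonop > isofonop  (by vowel merger, final devoicing, h-loss)
If borrowed from Sarake 'hisufunub' after the early changes, it would undergo only the recent ones:
  rule 3 (h-loss): hisufunub → isufunub
  rule 4 (palatalisation): no change (isufunub)
  ⇒ as a loan: isufunub
Riranar 'isufunub' matches the loan outcome 'isufunub', not the inherited 'isofonop' — it skipped the early Riranar changes, so it was borrowed from Sarake.

borrowed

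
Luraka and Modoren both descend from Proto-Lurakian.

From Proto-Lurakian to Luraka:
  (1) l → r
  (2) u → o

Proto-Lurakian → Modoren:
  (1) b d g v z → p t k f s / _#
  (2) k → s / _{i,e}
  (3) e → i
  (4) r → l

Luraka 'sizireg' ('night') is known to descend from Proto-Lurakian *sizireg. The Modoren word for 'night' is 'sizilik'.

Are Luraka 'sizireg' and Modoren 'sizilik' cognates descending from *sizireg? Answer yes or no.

Derive the expected Modoren reflex of *sizireg:
Modoren: *sizireg
  sizireg → sizirek   [final devoicing]
  sizirek (rule 2 does not apply)
  sizirek → sizirik   [vowel merger]
  sizirik → sizilik   [unconditioned shift]
  giving Modoren sizilik.
Modoren 'sizilik' matches the regular reflex exactly, so the pair is cognate.

yes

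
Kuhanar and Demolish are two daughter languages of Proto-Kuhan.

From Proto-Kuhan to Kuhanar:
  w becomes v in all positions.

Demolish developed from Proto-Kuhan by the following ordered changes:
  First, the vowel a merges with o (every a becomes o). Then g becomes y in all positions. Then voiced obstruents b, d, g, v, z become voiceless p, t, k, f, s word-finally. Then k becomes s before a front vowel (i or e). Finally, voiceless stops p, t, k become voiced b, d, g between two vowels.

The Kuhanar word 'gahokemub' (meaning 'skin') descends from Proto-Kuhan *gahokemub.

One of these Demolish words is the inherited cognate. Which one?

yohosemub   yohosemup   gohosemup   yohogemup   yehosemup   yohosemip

yohosemup

Demolish: *gahokemub
  gahokemub → gohokemub   [vowel merger]
  gohokemub → yohokemub   [unconditioned shift]
  yohokemub → yohokemup   [final devoicing]
  yohokemup → yohosemup   [palatalisation]
  yohosemup (rule 5 does not apply)
  giving Demolish yohosemup.
Only 'yohosemup' matches the regular Demolish development of *gahokemub.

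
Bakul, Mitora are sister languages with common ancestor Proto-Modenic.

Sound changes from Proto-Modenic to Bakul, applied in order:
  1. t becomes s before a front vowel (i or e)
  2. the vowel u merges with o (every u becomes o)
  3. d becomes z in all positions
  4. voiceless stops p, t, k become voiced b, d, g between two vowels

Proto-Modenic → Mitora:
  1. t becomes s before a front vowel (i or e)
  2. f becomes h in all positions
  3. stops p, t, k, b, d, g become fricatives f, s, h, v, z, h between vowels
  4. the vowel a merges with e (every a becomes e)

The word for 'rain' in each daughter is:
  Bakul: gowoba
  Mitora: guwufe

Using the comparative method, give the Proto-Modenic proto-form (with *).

*guwupa

Position 5: Bakul has b, Mitora has f. In Mitora, f can only continue *p, so the proto-segment is *p.
Position 2: Bakul has o, Mitora has u. Mitora preserves u here (none of its changes turn any other segment into u), so the proto-segment is *u.
Continuing position by position gives *guwupa; check it forward:
Bakul: *guwupa > gowopa > gowoba  (by vowel merger, intervocalic voicing)
Mitora: *guwupa > guwufa > guwufe  (by intervocalic lenition, vowel merger)
Only *guwupa yields all of Bakul gowoba, Mitora guwufe.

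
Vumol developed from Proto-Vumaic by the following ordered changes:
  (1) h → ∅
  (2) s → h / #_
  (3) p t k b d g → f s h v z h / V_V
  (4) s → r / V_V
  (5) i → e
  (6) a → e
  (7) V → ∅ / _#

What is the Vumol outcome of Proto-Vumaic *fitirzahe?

Vumol: start from *fitirzahe.
  rule 1 (h-loss): fitirzahe → fitirzae
  rule 2: no change — fitirzae
  rule 3 (intervocalic lenition): fitirzae → fisirzae
  rule 4 (rhotacism): fisirzae → firirzae
  rule 5 (vowel merger): firirzae → fererzae
  rule 6 (vowel merger): fererzae → fererzee
  rule 7 (apocope): fererzee → fererze
  ⇒ Vumol fererze

fererze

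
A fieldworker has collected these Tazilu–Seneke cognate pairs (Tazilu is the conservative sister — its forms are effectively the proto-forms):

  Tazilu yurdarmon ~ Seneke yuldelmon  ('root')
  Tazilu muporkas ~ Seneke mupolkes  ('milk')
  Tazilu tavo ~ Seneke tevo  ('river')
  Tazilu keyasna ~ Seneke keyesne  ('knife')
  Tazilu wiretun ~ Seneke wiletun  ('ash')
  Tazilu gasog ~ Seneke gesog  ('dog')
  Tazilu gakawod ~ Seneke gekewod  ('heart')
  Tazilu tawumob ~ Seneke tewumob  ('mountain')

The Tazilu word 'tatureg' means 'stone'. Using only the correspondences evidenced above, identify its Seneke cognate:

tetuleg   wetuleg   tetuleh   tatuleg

muporkas ~ mupolkes, keyasna ~ keyesne — Tazilu a corresponds to Seneke e after a consonant, before a consonant other than r, m, n, p, b, f, v.
wiretun ~ wiletun — Tazilu r corresponds to Seneke l between vowels (before a front vowel).
Applying these to Tazilu 'tatureg':
  tatureg → tetureg   (a→e after a consonant, before a consonant other than r, m, n, p, b, f, v)
  tetureg → tetuleg   (r→l between vowels (before a front vowel))
So the Seneke cognate is 'tetuleg'.

tetuleg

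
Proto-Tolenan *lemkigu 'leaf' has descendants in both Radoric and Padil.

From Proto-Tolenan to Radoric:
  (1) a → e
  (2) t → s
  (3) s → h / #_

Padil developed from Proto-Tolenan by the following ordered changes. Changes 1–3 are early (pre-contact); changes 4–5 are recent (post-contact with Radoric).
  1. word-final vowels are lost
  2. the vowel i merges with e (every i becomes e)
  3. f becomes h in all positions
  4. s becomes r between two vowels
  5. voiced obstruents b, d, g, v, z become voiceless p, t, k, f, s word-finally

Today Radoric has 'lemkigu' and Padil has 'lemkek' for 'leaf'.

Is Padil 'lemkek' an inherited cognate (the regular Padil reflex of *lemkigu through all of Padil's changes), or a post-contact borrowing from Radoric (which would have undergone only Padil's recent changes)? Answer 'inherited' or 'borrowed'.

inherited

If inherited, *lemkigu would pass through all of Padil's changes:
Padil: *lemkigu
  lemkigu → lemkig   [apocope]
  lemkig → lemkeg   [vowel merger]
  lemkeg (rule 3 does not apply)
  lemkeg (rule 4 does not apply)
  lemkeg → lemkek   [final devoicing]
  giving Padil lemkek.
If borrowed from Radoric 'lemkigu' after the early changes, it would undergo only the recent ones:
  rule 4 (rhotacism): no change (lemkigu)
  rule 5 (final devoicing): no change (lemkigu)
  ⇒ as a loan: lemkigu
Padil 'lemkek' matches the inherited outcome exactly, so it is an inherited cognate, not a loan.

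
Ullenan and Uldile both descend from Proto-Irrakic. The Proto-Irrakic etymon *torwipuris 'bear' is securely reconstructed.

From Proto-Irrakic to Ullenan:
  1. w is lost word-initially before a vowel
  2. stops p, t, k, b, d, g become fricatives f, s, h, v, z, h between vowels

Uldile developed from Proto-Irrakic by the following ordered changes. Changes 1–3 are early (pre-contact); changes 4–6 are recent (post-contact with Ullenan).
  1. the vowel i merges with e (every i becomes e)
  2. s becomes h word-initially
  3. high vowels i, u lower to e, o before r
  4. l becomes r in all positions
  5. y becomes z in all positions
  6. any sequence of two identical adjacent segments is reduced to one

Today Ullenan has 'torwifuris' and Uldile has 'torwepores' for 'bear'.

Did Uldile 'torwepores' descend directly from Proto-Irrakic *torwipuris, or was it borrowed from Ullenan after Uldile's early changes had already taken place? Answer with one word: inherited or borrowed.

If inherited, *torwipuris would pass through all of Uldile's changes:
Uldile: *torwipuris
  torwipuris → torwepures   [vowel merger]
  torwepures (rule 2 does not apply)
  torwepures → torwepores   [pre-rhotic lowering]
  torwepores (rule 4 does not apply)
  torwepores (rule 5 does not apply)
  torwepores (rule 6 does not apply)
  giving Uldile torwepores.
If borrowed from Ullenan 'torwifuris' after the early changes, it would undergo only the recent ones:
  rule 4 (unconditioned shift): no change (torwifuris)
  rule 5 (unconditioned shift): no change (torwifuris)
  rule 6 (degemination): no change (torwifuris)
  ⇒ as a loan: torwifuris
Uldile 'torwepores' matches the inherited outcome exactly, so it is an inherited cognate, not a loan.

inherited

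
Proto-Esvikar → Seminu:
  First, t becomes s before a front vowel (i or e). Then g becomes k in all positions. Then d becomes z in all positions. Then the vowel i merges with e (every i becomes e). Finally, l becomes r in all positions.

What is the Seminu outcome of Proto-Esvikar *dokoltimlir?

Seminu: *dokoltimlir > dokolsimlir > zokolsimlir > zokolsemler > zokorsemrer  (by palatalisation, unconditioned shift, vowel merger, unconditioned shift)

zokorsemrer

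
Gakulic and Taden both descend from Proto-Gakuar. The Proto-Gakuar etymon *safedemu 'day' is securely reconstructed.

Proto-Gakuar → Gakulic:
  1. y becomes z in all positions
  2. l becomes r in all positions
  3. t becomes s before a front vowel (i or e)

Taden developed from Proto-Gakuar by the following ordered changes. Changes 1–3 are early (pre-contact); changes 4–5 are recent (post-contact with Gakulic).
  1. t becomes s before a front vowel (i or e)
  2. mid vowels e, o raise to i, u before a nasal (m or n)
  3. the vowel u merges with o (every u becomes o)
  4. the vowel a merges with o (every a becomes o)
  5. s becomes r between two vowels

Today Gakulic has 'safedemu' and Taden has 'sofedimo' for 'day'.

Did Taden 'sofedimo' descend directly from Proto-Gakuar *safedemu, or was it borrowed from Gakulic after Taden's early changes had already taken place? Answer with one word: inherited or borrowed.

If inherited, *safedemu would pass through all of Taden's changes:
Taden: *safedemu
  safedemu (rule 1 does not apply)
  safedemu → safedimu   [pre-nasal raising]
  safedimu → safedimo   [vowel merger]
  safedimo → sofedimo   [vowel merger]
  sofedimo (rule 5 does not apply)
  giving Taden sofedimo.
If borrowed from Gakulic 'safedemu' after the early changes, it would undergo only the recent ones:
  rule 4 (vowel merger): safedemu → sofedemu
  rule 5 (rhotacism): no change (sofedemu)
  ⇒ as a loan: sofedemu
Taden 'sofedimo' matches the inherited outcome exactly, so it is an inherited cognate, not a loan.

inherited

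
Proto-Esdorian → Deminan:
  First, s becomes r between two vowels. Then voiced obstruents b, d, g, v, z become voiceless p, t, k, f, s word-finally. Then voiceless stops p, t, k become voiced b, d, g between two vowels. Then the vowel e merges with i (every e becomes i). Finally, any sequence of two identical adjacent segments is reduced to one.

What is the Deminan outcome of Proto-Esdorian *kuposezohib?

kuborizohip

Deminan: start from *kuposezohib.
  rule 1 (rhotacism): kuposezohib → kuporezohib
  rule 2 (final devoicing): kuporezohib → kuporezohip
  rule 3 (intervocalic voicing): kuporezohip → kuborezohip
  rule 4 (vowel merger): kuborezohip → kuborizohip
  rule 5: no change — kuborizohip
  ⇒ Deminan kuborizohip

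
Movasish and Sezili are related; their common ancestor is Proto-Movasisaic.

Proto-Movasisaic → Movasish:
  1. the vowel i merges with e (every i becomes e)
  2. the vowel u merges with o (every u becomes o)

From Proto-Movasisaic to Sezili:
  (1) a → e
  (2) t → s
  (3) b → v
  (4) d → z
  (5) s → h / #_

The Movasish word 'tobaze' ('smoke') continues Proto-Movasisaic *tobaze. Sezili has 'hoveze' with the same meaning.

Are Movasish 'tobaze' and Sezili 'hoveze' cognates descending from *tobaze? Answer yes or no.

yes

Derive the expected Sezili reflex of *tobaze:
Sezili: start from *tobaze.
  rule 1 (vowel merger): tobaze → tobeze
  rule 2 (unconditioned shift): tobeze → sobeze
  rule 3 (unconditioned shift): sobeze → soveze
  rule 4: no change — soveze
  rule 5 (debuccalisation): soveze → hoveze
  ⇒ Sezili hoveze
Sezili 'hoveze' matches the regular reflex exactly, so the pair is cognate.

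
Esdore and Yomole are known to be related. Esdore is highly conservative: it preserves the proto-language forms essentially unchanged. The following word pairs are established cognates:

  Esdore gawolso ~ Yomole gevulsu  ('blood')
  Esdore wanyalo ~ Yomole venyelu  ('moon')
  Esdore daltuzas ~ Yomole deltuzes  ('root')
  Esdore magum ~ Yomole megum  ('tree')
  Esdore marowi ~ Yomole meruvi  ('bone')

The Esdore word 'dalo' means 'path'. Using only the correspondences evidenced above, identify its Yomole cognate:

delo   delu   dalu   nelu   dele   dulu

gawolso ~ gevulsu, wanyalo ~ venyelu — Esdore a corresponds to Yomole e after a consonant, before a consonant other than r, m, n, p, b, f, v.
gawolso ~ gevulsu, wanyalo ~ venyelu — Esdore o corresponds to Yomole u word-finally.
Applying these to Esdore 'dalo':
  dalo → delo   (a→e after a consonant, before a consonant other than r, m, n, p, b, f, v)
  delo → delu   (o→u word-finally)
So the Yomole cognate is 'delu'.

delu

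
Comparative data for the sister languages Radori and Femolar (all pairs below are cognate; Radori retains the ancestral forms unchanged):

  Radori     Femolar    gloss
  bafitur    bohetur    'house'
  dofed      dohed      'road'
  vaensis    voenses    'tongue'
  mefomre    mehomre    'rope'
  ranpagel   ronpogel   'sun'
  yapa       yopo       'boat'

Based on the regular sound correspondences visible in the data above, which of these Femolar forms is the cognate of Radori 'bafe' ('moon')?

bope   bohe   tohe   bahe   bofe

bafitur ~ bohetur — Radori a corresponds to Femolar o after a consonant, before a labial obstruent.
dofed ~ dohed — Radori f corresponds to Femolar h between vowels (before a front vowel).
Applying these to Radori 'bafe':
  bafe → bofe   (a→o after a consonant, before a labial obstruent)
  bofe → bohe   (f→h between vowels (before a front vowel))
So the Femolar cognate is 'bohe'.

bohe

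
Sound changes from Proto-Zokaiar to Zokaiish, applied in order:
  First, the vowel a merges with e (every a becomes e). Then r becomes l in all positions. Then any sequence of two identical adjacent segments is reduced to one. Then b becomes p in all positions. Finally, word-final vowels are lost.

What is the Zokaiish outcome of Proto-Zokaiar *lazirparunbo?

Zokaiish: *lazirparunbo > lezirperunbo > lezilpelunbo > lezilpelunpo > lezilpelunp  (by vowel merger, unconditioned shift, unconditioned shift, apocope)

lezilpelunp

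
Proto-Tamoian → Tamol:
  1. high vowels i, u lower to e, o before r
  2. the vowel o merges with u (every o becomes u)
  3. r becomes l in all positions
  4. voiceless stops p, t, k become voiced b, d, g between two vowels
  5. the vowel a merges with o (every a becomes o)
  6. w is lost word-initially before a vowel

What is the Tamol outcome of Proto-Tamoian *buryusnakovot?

bulyusnoguvut

Tamol: *buryusnakovot > boryusnakovot > buryusnakuvut > bulyusnakuvut > bulyusnaguvut > bulyusnoguvut  (by pre-rhotic lowering, vowel merger, unconditioned shift, intervocalic voicing, vowel merger)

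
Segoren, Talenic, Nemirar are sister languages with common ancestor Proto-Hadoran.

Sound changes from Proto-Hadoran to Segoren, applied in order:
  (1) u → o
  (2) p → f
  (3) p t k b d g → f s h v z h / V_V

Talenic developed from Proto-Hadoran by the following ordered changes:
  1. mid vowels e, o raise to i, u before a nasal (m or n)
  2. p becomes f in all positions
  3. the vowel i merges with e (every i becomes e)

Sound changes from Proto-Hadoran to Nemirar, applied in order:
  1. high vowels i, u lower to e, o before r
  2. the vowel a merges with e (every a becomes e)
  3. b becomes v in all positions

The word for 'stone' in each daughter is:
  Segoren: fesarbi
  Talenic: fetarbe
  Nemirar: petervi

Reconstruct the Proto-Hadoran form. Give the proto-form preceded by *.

Position 7: Segoren has i, Talenic has e, Nemirar has i. Segoren preserves i here (none of its changes turn any other segment into i), so the proto-segment is *i.
Position 3: Segoren has s, Talenic has t, Nemirar has t. Talenic preserves t here (none of its changes turn any other segment into t), so the proto-segment is *t.
Position 6: Segoren has b, Talenic has b, Nemirar has v. Segoren preserves b here (none of its changes turn any other segment into b), so the proto-segment is *b.
This points to *petarbi. Verify forward in each daughter:
Segoren: *petarbi
  petarbi (rule 1 does not apply)
  petarbi → fetarbi   [unconditioned shift]
  fetarbi → fesarbi   [intervocalic lenition]
  giving Segoren fesarbi.
Talenic: *petarbi > fetarbi > fetarbe  (by unconditioned shift, vowel merger)
Nemirar: start from *petarbi.
  rule 1: no change — petarbi
  rule 2 (vowel merger): petarbi → peterbi
  rule 3 (unconditioned shift): peterbi → petervi
  ⇒ Nemirar petervi
Only *petarbi yields all of Segoren fesarbi, Talenic fetarbe, Nemirar petervi.

*petarbi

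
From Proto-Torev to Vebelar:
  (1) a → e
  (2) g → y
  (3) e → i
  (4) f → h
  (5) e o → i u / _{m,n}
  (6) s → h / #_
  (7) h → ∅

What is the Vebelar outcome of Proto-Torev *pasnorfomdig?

pisnorumdiy

Vebelar: *pasnorfomdig
  pasnorfomdig → pesnorfomdig   [vowel merger]
  pesnorfomdig → pesnorfomdiy   [unconditioned shift]
  pesnorfomdiy → pisnorfomdiy   [vowel merger]
  pisnorfomdiy → pisnorhomdiy   [unconditioned shift]
  pisnorhomdiy → pisnorhumdiy   [pre-nasal raising]
  pisnorhumdiy (rule 6 does not apply)
  pisnorhumdiy → pisnorumdiy   [h-loss]
  giving Vebelar pisnorumdiy.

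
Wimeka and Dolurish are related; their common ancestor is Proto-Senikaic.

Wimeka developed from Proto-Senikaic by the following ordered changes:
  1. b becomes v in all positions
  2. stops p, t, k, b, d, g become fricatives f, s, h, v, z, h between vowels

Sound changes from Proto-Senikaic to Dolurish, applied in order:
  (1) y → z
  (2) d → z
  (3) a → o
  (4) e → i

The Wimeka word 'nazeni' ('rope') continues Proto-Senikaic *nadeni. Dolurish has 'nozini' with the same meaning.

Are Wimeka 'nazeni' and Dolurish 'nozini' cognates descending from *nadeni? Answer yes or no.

Derive the expected Dolurish reflex of *nadeni:
Dolurish: *nadeni > nazeni > nozeni > nozini  (by unconditioned shift, vowel merger, vowel merger)
Dolurish 'nozini' matches the regular reflex exactly, so the pair is cognate.

yes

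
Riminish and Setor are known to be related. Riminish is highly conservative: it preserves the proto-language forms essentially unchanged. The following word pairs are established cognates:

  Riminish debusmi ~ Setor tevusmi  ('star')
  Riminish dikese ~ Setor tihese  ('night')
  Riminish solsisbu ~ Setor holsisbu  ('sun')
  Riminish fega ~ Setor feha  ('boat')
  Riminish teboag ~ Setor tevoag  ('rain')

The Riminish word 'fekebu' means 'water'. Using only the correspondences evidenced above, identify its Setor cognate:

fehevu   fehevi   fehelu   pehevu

fehevu

dikese ~ tihese — Riminish k corresponds to Setor h between vowels (before a front vowel).
debusmi ~ tevusmi — Riminish b corresponds to Setor v between vowels (before a back vowel).
Applying these to Riminish 'fekebu':
  fekebu → fehebu   (k→h between vowels (before a front vowel))
  fehebu → fehevu   (b→v between vowels (before a back vowel))
So the Setor cognate is 'fehevu'.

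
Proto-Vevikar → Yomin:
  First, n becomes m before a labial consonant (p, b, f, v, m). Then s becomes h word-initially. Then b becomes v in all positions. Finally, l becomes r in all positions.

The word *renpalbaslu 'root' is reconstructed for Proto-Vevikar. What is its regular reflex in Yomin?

remparvasru

Yomin: *renpalbaslu > rempalbaslu > rempalvaslu > remparvasru  (by nasal place assimilation, unconditioned shift, unconditioned shift)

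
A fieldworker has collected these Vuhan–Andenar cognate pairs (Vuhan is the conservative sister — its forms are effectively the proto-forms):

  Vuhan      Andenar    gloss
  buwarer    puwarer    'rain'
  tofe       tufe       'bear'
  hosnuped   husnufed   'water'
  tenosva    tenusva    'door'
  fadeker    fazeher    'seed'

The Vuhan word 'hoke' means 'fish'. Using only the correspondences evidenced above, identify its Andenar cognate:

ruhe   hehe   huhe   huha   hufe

hosnuped ~ husnufed, tenosva ~ tenusva — Vuhan o corresponds to Andenar u after a consonant, before a consonant other than r, m, n, p, b, f, v.
fadeker ~ fazeher — Vuhan k corresponds to Andenar h between vowels (before a front vowel).
Applying these to Vuhan 'hoke':
  hoke → huke   (o→u after a consonant, before a consonant other than r, m, n, p, b, f, v)
  huke → huhe   (k→h between vowels (before a front vowel))
So the Andenar cognate is 'huhe'.

huhe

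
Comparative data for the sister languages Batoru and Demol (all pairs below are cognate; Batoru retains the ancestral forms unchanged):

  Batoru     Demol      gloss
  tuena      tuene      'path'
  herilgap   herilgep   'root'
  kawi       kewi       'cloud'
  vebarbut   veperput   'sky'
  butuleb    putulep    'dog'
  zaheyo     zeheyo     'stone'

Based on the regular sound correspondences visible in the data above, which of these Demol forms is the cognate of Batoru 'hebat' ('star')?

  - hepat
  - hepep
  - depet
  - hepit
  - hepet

hepet

vebarbut ~ veperput — Batoru b corresponds to Demol p between vowels (before a back vowel).
kawi ~ kewi, zaheyo ~ zeheyo — Batoru a corresponds to Demol e after a consonant, before a consonant other than r, m, n, p, b, f, v.
Applying these to Batoru 'hebat':
  hebat → hepat   (b→p between vowels (before a back vowel))
  hepat → hepet   (a→e after a consonant, before a consonant other than r, m, n, p, b, f, v)
So the Demol cognate is 'hepet'.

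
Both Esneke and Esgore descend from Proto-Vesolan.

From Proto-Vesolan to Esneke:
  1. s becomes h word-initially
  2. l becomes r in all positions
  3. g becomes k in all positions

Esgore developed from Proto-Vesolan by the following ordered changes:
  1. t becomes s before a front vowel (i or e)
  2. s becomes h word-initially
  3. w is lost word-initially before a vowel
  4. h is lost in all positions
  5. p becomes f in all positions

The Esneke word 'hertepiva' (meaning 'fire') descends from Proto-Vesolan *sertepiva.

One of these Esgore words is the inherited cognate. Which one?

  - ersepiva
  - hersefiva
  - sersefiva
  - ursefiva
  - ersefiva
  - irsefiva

ersefiva

Esgore: *sertepiva > sersepiva > hersepiva > ersepiva > ersefiva  (by palatalisation, debuccalisation, h-loss, unconditioned shift)
The other candidates each miss or misapply at least one Esgore change.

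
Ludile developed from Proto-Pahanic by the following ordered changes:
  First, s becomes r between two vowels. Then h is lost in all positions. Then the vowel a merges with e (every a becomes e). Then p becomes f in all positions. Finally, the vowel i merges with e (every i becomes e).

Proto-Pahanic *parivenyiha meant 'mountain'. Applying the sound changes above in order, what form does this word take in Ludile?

ferevenyee

Ludile: start from *parivenyiha.
  rule 1: no change — parivenyiha
  rule 2 (h-loss): parivenyiha → parivenyia
  rule 3 (vowel merger): parivenyia → perivenyie
  rule 4 (unconditioned shift): perivenyie → ferivenyie
  rule 5 (vowel merger): ferivenyie → ferevenyee
  ⇒ Ludile ferevenyee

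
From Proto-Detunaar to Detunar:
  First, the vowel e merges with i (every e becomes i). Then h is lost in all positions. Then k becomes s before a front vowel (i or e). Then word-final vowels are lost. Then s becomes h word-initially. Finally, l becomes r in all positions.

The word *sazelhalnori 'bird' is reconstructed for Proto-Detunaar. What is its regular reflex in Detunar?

hazirarnor

Detunar: start from *sazelhalnori.
  rule 1 (vowel merger): sazelhalnori → sazilhalnori
  rule 2 (h-loss): sazilhalnori → sazilalnori
  rule 3: no change — sazilalnori
  rule 4 (apocope): sazilalnori → sazilalnor
  rule 5 (debuccalisation): sazilalnor → hazilalnor
  rule 6 (unconditioned shift): hazilalnor → hazirarnor
  ⇒ Detunar hazirarnor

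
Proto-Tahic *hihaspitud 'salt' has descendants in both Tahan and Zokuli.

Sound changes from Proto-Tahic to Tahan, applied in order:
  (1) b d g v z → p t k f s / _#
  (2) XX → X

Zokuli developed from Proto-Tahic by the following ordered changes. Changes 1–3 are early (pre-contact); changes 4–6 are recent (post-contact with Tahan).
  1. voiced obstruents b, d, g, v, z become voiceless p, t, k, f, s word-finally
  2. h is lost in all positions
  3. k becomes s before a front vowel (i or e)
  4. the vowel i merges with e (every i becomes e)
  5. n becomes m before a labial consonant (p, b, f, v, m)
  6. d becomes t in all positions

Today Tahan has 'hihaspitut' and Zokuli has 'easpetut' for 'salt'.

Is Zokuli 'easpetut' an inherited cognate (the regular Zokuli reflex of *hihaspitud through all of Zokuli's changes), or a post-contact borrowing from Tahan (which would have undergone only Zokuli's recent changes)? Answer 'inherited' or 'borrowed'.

inherited

If inherited, *hihaspitud would pass through all of Zokuli's changes:
Zokuli: *hihaspitud > hihaspitut > iaspitut > easpetut  (by final devoicing, h-loss, vowel merger)
If borrowed from Tahan 'hihaspitut' after the early changes, it would undergo only the recent ones:
  rule 4 (vowel merger): hihaspitut → hehaspetut
  rule 5 (nasal place assimilation): no change (hehaspetut)
  rule 6 (unconditioned shift): no change (hehaspetut)
  ⇒ as a loan: hehaspetut
Zokuli 'easpetut' matches the inherited outcome exactly, so it is an inherited cognate, not a loan.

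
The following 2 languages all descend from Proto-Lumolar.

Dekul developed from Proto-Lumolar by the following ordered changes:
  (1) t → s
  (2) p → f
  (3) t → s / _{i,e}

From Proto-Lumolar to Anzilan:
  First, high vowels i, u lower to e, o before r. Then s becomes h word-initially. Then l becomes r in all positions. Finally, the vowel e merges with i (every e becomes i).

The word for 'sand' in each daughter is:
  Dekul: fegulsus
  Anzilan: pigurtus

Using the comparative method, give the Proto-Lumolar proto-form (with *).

*pegultus

Position 6: Dekul has s, Anzilan has t. Anzilan preserves t here (none of its changes turn any other segment into t), so the proto-segment is *t.
Position 1: Dekul has f, Anzilan has p. Anzilan preserves p here (none of its changes turn any other segment into p), so the proto-segment is *p.
Position 5: Dekul has l, Anzilan has r. Dekul preserves l here (none of its changes turn any other segment into l), so the proto-segment is *l.
Continuing position by position gives *pegultus; check it forward:
Dekul: *pegultus
  pegultus → pegulsus   [unconditioned shift]
  pegulsus → fegulsus   [unconditioned shift]
  fegulsus (rule 3 does not apply)
  giving Dekul fegulsus.
Anzilan: *pegultus > pegurtus > pigurtus  (by unconditioned shift, vowel merger)
Only *pegultus yields all of Dekul fegulsus, Anzilan pigurtus.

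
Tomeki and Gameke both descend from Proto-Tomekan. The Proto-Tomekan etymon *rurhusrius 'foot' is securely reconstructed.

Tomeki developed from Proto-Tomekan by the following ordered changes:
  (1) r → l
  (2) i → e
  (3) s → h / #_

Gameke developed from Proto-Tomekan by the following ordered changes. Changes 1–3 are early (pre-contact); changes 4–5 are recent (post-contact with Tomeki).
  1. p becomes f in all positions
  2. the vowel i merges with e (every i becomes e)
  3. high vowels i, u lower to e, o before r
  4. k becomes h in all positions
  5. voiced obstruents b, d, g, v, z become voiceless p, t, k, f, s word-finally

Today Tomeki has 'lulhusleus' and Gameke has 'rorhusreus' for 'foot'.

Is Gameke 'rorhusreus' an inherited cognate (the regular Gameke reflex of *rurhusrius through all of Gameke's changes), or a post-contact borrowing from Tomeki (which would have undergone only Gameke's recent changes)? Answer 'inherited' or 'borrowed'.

If inherited, *rurhusrius would pass through all of Gameke's changes:
Gameke: *rurhusrius > rurhusreus > rorhusreus  (by vowel merger, pre-rhotic lowering)
If borrowed from Tomeki 'lulhusleus' after the early changes, it would undergo only the recent ones:
  rule 4 (unconditioned shift): no change (lulhusleus)
  rule 5 (final devoicing): no change (lulhusleus)
  ⇒ as a loan: lulhusleus
Gameke 'rorhusreus' matches the inherited outcome exactly, so it is an inherited cognate, not a loan.

inherited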